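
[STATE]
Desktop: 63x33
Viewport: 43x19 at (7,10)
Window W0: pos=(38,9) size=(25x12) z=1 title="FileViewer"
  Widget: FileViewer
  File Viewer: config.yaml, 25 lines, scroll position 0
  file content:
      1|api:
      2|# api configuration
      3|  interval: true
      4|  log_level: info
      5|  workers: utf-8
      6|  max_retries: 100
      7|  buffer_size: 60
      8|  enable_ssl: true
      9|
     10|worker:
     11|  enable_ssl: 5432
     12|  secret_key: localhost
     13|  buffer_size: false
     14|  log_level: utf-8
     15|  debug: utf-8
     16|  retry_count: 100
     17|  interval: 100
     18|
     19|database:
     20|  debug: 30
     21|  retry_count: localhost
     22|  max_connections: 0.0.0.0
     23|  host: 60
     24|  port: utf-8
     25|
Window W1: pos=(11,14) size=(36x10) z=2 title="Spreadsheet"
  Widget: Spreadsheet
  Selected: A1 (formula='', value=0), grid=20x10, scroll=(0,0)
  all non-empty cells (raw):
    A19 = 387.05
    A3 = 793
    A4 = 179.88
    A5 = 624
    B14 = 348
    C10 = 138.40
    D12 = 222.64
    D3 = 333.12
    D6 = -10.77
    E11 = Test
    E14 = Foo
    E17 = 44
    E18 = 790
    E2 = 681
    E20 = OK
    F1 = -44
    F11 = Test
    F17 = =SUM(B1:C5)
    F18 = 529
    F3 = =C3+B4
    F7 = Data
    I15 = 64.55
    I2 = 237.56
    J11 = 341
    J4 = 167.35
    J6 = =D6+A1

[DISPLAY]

                               ┃ FileViewer
                               ┠───────────
                               ┃api:       
                               ┃# api confi
    ┏━━━━━━━━━━━━━━━━━━━━━━━━━━━━━━━━━━┓al:
    ┃ Spreadsheet                      ┃vel
    ┠──────────────────────────────────┨s: 
    ┃A1:                               ┃tri
    ┃       A       B       C       D  ┃_si
    ┃----------------------------------┃_ss
    ┃  1      [0]       0       0      ┃━━━
    ┃  2        0       0       0      ┃   
    ┃  3      793       0       0  333.┃   
    ┗━━━━━━━━━━━━━━━━━━━━━━━━━━━━━━━━━━┛   
                                           
                                           
                                           
                                           
                                           


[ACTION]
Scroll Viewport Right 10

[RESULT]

                     ┃ FileViewer          
                     ┠─────────────────────
                     ┃api:                 
                     ┃# api configuration  
━━━━━━━━━━━━━━━━━━━━━━━━━━━━━┓al: true     
adsheet                      ┃vel: info    
─────────────────────────────┨s: utf-8     
                             ┃tries: 100   
  A       B       C       D  ┃_size: 60    
-----------------------------┃_ssl: true   
    [0]       0       0      ┃━━━━━━━━━━━━━
      0       0       0      ┃             
    793       0       0  333.┃             
━━━━━━━━━━━━━━━━━━━━━━━━━━━━━┛             
                                           
                                           
                                           
                                           
                                           


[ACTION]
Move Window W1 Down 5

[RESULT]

                     ┃ FileViewer          
                     ┠─────────────────────
                     ┃api:                 
                     ┃# api configuration  
                     ┃  interval: true     
                     ┃  log_level: info    
                     ┃  workers: utf-8     
                     ┃  max_retries: 100   
                     ┃  buffer_size: 60    
━━━━━━━━━━━━━━━━━━━━━━━━━━━━━┓_ssl: true   
adsheet                      ┃━━━━━━━━━━━━━
─────────────────────────────┨             
                             ┃             
  A       B       C       D  ┃             
-----------------------------┃             
    [0]       0       0      ┃             
      0       0       0      ┃             
    793       0       0  333.┃             
━━━━━━━━━━━━━━━━━━━━━━━━━━━━━┛             


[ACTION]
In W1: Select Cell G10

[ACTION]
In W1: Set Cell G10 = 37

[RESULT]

                     ┃ FileViewer          
                     ┠─────────────────────
                     ┃api:                 
                     ┃# api configuration  
                     ┃  interval: true     
                     ┃  log_level: info    
                     ┃  workers: utf-8     
                     ┃  max_retries: 100   
                     ┃  buffer_size: 60    
━━━━━━━━━━━━━━━━━━━━━━━━━━━━━┓_ssl: true   
adsheet                      ┃━━━━━━━━━━━━━
─────────────────────────────┨             
37                           ┃             
  A       B       C       D  ┃             
-----------------------------┃             
      0       0       0      ┃             
      0       0       0      ┃             
    793       0       0  333.┃             
━━━━━━━━━━━━━━━━━━━━━━━━━━━━━┛             


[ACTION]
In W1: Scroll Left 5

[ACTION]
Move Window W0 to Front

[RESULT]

                     ┃ FileViewer          
                     ┠─────────────────────
                     ┃api:                 
                     ┃# api configuration  
                     ┃  interval: true     
                     ┃  log_level: info    
                     ┃  workers: utf-8     
                     ┃  max_retries: 100   
                     ┃  buffer_size: 60    
━━━━━━━━━━━━━━━━━━━━━┃  enable_ssl: true   
adsheet              ┗━━━━━━━━━━━━━━━━━━━━━
─────────────────────────────┨             
37                           ┃             
  A       B       C       D  ┃             
-----------------------------┃             
      0       0       0      ┃             
      0       0       0      ┃             
    793       0       0  333.┃             
━━━━━━━━━━━━━━━━━━━━━━━━━━━━━┛             


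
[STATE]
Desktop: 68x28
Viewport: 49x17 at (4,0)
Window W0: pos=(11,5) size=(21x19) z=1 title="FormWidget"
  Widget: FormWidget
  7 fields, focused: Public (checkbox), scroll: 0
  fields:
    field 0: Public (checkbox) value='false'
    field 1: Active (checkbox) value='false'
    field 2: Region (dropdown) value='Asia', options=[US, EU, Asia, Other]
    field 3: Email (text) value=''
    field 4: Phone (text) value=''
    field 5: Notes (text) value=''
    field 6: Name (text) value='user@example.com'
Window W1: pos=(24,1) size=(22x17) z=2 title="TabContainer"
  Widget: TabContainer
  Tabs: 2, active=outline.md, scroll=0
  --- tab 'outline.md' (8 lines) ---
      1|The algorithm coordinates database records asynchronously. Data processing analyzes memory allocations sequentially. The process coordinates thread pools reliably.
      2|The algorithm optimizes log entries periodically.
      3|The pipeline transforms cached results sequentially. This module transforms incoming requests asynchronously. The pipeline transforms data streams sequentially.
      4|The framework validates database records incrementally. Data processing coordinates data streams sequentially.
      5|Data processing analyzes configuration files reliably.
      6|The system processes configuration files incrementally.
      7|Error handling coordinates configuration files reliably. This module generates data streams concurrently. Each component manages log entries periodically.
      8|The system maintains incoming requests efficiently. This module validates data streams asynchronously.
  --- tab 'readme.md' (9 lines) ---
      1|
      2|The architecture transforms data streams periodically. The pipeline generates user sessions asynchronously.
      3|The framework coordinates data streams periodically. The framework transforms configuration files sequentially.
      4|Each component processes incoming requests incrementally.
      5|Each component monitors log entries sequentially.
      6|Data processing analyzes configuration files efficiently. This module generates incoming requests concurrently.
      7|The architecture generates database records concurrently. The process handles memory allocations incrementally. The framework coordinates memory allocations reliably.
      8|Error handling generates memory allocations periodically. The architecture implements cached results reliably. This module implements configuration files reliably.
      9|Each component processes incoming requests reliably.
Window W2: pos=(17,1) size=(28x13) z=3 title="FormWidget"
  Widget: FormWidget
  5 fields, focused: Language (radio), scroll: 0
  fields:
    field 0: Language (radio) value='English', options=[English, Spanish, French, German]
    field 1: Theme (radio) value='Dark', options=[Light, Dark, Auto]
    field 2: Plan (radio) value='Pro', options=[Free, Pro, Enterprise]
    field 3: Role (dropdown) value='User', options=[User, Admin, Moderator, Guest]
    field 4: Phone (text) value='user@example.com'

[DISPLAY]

                                                 
             ┏━━━━━━━━━━━━━━━━━━━━━━━━━━┓┓       
             ┃ FormWidget               ┃┃       
             ┠──────────────────────────┨┨       
             ┃> Language:   (●) English ┃┃       
       ┏━━━━━┃  Theme:      ( ) Light  (┃┃       
       ┃ Form┃  Plan:       ( ) Free  (●┃┃       
       ┠─────┃  Role:       [User     ▼]┃┃       
       ┃> Pub┃  Phone:      [user@examp]┃┃       
       ┃  Act┃                          ┃┃       
       ┃  Reg┃                          ┃┃       
       ┃  Ema┃                          ┃┃       
       ┃  Pho┃                          ┃┃       
       ┃  Not┗━━━━━━━━━━━━━━━━━━━━━━━━━━┛┃       
       ┃  Name:     ┃                    ┃       
       ┃            ┃                    ┃       
       ┃            ┃                    ┃       


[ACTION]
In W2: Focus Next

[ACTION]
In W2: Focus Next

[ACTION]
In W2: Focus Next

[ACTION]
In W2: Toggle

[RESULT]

                                                 
             ┏━━━━━━━━━━━━━━━━━━━━━━━━━━┓┓       
             ┃ FormWidget               ┃┃       
             ┠──────────────────────────┨┨       
             ┃  Language:   (●) English ┃┃       
       ┏━━━━━┃  Theme:      ( ) Light  (┃┃       
       ┃ Form┃  Plan:       ( ) Free  (●┃┃       
       ┠─────┃> Role:       [User     ▼]┃┃       
       ┃> Pub┃  Phone:      [user@examp]┃┃       
       ┃  Act┃                          ┃┃       
       ┃  Reg┃                          ┃┃       
       ┃  Ema┃                          ┃┃       
       ┃  Pho┃                          ┃┃       
       ┃  Not┗━━━━━━━━━━━━━━━━━━━━━━━━━━┛┃       
       ┃  Name:     ┃                    ┃       
       ┃            ┃                    ┃       
       ┃            ┃                    ┃       


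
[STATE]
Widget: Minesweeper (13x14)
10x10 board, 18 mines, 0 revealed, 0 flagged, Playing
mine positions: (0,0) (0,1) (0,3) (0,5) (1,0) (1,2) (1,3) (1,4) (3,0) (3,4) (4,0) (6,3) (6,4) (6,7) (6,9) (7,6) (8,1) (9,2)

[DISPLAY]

■■■■■■■■■■   
■■■■■■■■■■   
■■■■■■■■■■   
■■■■■■■■■■   
■■■■■■■■■■   
■■■■■■■■■■   
■■■■■■■■■■   
■■■■■■■■■■   
■■■■■■■■■■   
■■■■■■■■■■   
             
             
             
             


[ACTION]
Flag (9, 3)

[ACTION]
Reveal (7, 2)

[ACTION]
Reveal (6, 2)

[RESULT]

■■■■■■■■■■   
■■■■■■■■■■   
■■■■■■■■■■   
■■■■■■■■■■   
■■■■■■■■■■   
■■■■■■■■■■   
■■1■■■■■■■   
■■2■■■■■■■   
■■■■■■■■■■   
■■■⚑■■■■■■   
             
             
             
             


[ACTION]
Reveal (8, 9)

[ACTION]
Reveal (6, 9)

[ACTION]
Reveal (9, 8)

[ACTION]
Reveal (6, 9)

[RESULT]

✹✹■✹■✹■■■■   
✹■✹✹✹■■■■■   
■■■■■■■■■■   
✹■■■✹■■■■■   
✹■■■■■■■■■   
■■■■■■■■■■   
■■1✹✹■■✹■✹   
■■2222✹221   
■✹■1 111     
■■✹1         
             
             
             
             


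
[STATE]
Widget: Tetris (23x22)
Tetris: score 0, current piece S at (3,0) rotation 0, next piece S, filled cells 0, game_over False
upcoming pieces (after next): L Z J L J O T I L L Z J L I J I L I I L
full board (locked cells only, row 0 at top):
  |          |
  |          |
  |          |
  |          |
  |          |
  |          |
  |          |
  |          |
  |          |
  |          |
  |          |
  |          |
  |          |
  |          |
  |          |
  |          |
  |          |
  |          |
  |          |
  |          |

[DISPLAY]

    ░░    │Next:       
   ░░     │ ░░         
          │░░          
          │            
          │            
          │            
          │Score:      
          │0           
          │            
          │            
          │            
          │            
          │            
          │            
          │            
          │            
          │            
          │            
          │            
          │            
          │            
          │            


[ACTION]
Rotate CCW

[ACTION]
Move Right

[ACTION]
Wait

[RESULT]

          │Next:       
    ░     │ ░░         
    ░░    │░░          
     ░    │            
          │            
          │            
          │Score:      
          │0           
          │            
          │            
          │            
          │            
          │            
          │            
          │            
          │            
          │            
          │            
          │            
          │            
          │            
          │            


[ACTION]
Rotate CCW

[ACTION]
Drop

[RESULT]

          │Next:       
          │ ░░         
     ░░   │░░          
    ░░    │            
          │            
          │            
          │Score:      
          │0           
          │            
          │            
          │            
          │            
          │            
          │            
          │            
          │            
          │            
          │            
          │            
          │            
          │            
          │            


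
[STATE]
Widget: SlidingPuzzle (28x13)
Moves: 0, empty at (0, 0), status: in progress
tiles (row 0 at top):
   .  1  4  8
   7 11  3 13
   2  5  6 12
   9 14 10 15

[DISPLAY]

┌────┬────┬────┬────┐       
│    │  1 │  4 │  8 │       
├────┼────┼────┼────┤       
│  7 │ 11 │  3 │ 13 │       
├────┼────┼────┼────┤       
│  2 │  5 │  6 │ 12 │       
├────┼────┼────┼────┤       
│  9 │ 14 │ 10 │ 15 │       
└────┴────┴────┴────┘       
Moves: 0                    
                            
                            
                            


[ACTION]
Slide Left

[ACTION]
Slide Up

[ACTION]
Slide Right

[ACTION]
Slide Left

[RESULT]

┌────┬────┬────┬────┐       
│  1 │ 11 │  4 │  8 │       
├────┼────┼────┼────┤       
│  7 │    │  3 │ 13 │       
├────┼────┼────┼────┤       
│  2 │  5 │  6 │ 12 │       
├────┼────┼────┼────┤       
│  9 │ 14 │ 10 │ 15 │       
└────┴────┴────┴────┘       
Moves: 4                    
                            
                            
                            


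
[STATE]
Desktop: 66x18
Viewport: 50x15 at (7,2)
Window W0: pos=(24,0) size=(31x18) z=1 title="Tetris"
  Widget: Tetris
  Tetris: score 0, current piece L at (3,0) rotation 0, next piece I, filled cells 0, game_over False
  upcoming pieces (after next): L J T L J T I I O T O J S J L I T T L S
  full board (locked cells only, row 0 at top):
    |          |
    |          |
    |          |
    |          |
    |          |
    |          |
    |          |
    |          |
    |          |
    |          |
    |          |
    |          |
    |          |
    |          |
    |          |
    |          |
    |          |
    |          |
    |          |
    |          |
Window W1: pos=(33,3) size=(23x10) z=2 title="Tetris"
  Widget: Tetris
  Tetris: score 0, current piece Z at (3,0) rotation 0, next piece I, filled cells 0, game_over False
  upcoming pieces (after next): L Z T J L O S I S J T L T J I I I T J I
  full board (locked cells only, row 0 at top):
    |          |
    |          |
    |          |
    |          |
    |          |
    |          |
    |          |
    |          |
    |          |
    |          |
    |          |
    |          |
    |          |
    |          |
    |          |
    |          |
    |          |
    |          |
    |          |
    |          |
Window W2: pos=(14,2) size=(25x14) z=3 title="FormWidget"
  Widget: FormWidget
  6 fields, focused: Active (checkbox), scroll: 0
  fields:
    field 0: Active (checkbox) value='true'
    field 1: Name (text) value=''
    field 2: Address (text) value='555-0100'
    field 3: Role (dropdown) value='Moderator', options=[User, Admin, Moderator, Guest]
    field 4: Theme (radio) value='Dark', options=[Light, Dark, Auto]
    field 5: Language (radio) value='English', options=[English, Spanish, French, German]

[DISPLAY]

       ┏━━━━━━━━━━━━━━━━━━━━━━━┓───────────────┨  
       ┃ FormWidget            ┃━━━━━━━━━━━━━━━━┓ 
       ┠───────────────────────┨is              ┃ 
       ┃> Active:     [x]      ┃────────────────┨ 
       ┃  Name:       [       ]┃     │Next:     ┃ 
       ┃  Address:    [555-010]┃     │████      ┃ 
       ┃  Role:       [Modera▼]┃     │          ┃ 
       ┃  Theme:      ( ) Light┃     │          ┃ 
       ┃  Language:   (●) Engli┃     │          ┃ 
       ┃                       ┃     │          ┃ 
       ┃                       ┃━━━━━━━━━━━━━━━━┛ 
       ┃                       ┃               ┃  
       ┃                       ┃               ┃  
       ┗━━━━━━━━━━━━━━━━━━━━━━━┛               ┃  
                 ┃          │                  ┃  


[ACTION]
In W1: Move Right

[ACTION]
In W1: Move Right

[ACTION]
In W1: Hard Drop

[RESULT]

       ┏━━━━━━━━━━━━━━━━━━━━━━━┓───────────────┨  
       ┃ FormWidget            ┃━━━━━━━━━━━━━━━━┓ 
       ┠───────────────────────┨is              ┃ 
       ┃> Active:     [x]      ┃────────────────┨ 
       ┃  Name:       [       ]┃     │Next:     ┃ 
       ┃  Address:    [555-010]┃     │  ▒       ┃ 
       ┃  Role:       [Modera▼]┃     │▒▒▒       ┃ 
       ┃  Theme:      ( ) Light┃     │          ┃ 
       ┃  Language:   (●) Engli┃▓▓   │          ┃ 
       ┃                       ┃ ▓▓  │          ┃ 
       ┃                       ┃━━━━━━━━━━━━━━━━┛ 
       ┃                       ┃               ┃  
       ┃                       ┃               ┃  
       ┗━━━━━━━━━━━━━━━━━━━━━━━┛               ┃  
                 ┃          │                  ┃  


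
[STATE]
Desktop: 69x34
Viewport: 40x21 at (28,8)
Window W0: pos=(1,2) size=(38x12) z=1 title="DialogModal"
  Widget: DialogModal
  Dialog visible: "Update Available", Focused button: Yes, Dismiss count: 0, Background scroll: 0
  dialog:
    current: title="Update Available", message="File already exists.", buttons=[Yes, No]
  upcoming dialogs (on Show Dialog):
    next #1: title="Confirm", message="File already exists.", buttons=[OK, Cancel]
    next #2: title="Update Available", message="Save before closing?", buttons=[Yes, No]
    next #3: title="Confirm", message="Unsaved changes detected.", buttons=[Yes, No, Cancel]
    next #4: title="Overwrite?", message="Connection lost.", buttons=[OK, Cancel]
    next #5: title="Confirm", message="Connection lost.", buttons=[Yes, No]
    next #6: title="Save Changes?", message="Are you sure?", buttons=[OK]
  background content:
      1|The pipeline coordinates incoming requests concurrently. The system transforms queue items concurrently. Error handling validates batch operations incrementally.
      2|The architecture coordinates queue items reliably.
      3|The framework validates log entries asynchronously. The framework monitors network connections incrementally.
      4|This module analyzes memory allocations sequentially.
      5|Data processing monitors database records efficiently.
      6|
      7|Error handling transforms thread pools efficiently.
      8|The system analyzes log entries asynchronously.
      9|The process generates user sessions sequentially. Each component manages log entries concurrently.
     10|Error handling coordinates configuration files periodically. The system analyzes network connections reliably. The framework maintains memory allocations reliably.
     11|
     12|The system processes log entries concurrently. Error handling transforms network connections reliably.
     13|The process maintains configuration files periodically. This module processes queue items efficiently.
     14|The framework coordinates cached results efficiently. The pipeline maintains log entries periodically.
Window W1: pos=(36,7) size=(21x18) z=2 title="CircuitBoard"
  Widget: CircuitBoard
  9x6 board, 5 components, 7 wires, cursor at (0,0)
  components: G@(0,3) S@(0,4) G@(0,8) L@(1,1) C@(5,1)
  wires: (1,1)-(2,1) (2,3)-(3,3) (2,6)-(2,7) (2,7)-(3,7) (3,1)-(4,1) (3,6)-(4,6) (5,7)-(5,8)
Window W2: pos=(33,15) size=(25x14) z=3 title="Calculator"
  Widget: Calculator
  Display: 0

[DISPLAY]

s. │loca┃ CircuitBoard      ┃           
   │ase ┠───────────────────┨           
───┘    ┃   0 1 2 3 4 5 6 7 ┃           
thread p┃0  [.]          G  ┃           
tries as┃                   ┃           
━━━━━━━━┃1       L          ┃           
        ┃        │          ┃           
     ┏━━━━━━━━━━━━━━━━━━━━━━━┓          
     ┃ Calculator            ┃          
     ┠───────────────────────┨          
     ┃                      0┃          
     ┃┌───┬───┬───┬───┐      ┃          
     ┃│ 7 │ 8 │ 9 │ ÷ │      ┃          
     ┃├───┼───┼───┼───┤      ┃          
     ┃│ 4 │ 5 │ 6 │ × │      ┃          
     ┃├───┼───┼───┼───┤      ┃          
     ┃│ 1 │ 2 │ 3 │ - │      ┃          
     ┃├───┼───┼───┼───┤      ┃          
     ┃│ 0 │ . │ = │ + │      ┃          
     ┃└───┴───┴───┴───┘      ┃          
     ┗━━━━━━━━━━━━━━━━━━━━━━━┛          


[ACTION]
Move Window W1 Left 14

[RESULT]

uitBoard      ┃                         
──────────────┨                         
1 2 3 4 5 6 7 ┃                         
]          G  ┃                         
              ┃                         
   L          ┃                         
   │          ┃                         
   · ┏━━━━━━━━━━━━━━━━━━━━━━━┓          
     ┃ Calculator            ┃          
   · ┠───────────────────────┨          
   │ ┃                      0┃          
   · ┃┌───┬───┬───┬───┐      ┃          
     ┃│ 7 │ 8 │ 9 │ ÷ │      ┃          
   C ┃├───┼───┼───┼───┤      ┃          
r: (0┃│ 4 │ 5 │ 6 │ × │      ┃          
     ┃├───┼───┼───┼───┤      ┃          
━━━━━┃│ 1 │ 2 │ 3 │ - │      ┃          
     ┃├───┼───┼───┼───┤      ┃          
     ┃│ 0 │ . │ = │ + │      ┃          
     ┃└───┴───┴───┴───┘      ┃          
     ┗━━━━━━━━━━━━━━━━━━━━━━━┛          


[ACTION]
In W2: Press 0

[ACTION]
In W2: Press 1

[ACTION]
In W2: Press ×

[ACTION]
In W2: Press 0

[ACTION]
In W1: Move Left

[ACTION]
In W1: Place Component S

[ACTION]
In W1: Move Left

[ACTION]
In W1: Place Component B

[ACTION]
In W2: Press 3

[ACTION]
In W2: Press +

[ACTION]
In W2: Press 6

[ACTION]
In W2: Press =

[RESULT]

uitBoard      ┃                         
──────────────┨                         
1 2 3 4 5 6 7 ┃                         
]          G  ┃                         
              ┃                         
   L          ┃                         
   │          ┃                         
   · ┏━━━━━━━━━━━━━━━━━━━━━━━┓          
     ┃ Calculator            ┃          
   · ┠───────────────────────┨          
   │ ┃                      9┃          
   · ┃┌───┬───┬───┬───┐      ┃          
     ┃│ 7 │ 8 │ 9 │ ÷ │      ┃          
   C ┃├───┼───┼───┼───┤      ┃          
r: (0┃│ 4 │ 5 │ 6 │ × │      ┃          
     ┃├───┼───┼───┼───┤      ┃          
━━━━━┃│ 1 │ 2 │ 3 │ - │      ┃          
     ┃├───┼───┼───┼───┤      ┃          
     ┃│ 0 │ . │ = │ + │      ┃          
     ┃└───┴───┴───┴───┘      ┃          
     ┗━━━━━━━━━━━━━━━━━━━━━━━┛          


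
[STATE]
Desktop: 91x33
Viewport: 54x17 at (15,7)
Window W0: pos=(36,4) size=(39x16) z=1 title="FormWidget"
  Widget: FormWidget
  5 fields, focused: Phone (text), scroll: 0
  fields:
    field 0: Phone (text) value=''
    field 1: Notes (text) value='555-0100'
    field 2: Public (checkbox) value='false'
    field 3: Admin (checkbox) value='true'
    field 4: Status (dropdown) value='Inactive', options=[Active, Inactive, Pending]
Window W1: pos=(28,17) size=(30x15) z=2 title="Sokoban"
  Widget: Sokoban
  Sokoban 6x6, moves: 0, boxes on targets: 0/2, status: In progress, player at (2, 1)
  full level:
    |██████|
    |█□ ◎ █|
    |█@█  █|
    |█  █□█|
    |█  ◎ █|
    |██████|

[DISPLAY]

                     ┃> Phone:      [                 
                     ┃  Notes:      [555-0100         
                     ┃  Public:     [ ]               
                     ┃  Admin:      [x]               
                     ┃  Status:     [Inactive         
                     ┃                                
                     ┃                                
                     ┃                                
                     ┃                                
                     ┃                                
             ┏━━━━━━━━━━━━━━━━━━━━━━━━━━━━┓           
             ┃ Sokoban                    ┃           
             ┠────────────────────────────┨━━━━━━━━━━━
             ┃██████                      ┃           
             ┃█□ ◎ █                      ┃           
             ┃█@█  █                      ┃           
             ┃█  █□█                      ┃           


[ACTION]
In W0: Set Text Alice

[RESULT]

                     ┃> Phone:      [Alice            
                     ┃  Notes:      [555-0100         
                     ┃  Public:     [ ]               
                     ┃  Admin:      [x]               
                     ┃  Status:     [Inactive         
                     ┃                                
                     ┃                                
                     ┃                                
                     ┃                                
                     ┃                                
             ┏━━━━━━━━━━━━━━━━━━━━━━━━━━━━┓           
             ┃ Sokoban                    ┃           
             ┠────────────────────────────┨━━━━━━━━━━━
             ┃██████                      ┃           
             ┃█□ ◎ █                      ┃           
             ┃█@█  █                      ┃           
             ┃█  █□█                      ┃           


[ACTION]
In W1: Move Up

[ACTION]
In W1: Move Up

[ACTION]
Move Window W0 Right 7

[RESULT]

                            ┃> Phone:      [Alice     
                            ┃  Notes:      [555-0100  
                            ┃  Public:     [ ]        
                            ┃  Admin:      [x]        
                            ┃  Status:     [Inactive  
                            ┃                         
                            ┃                         
                            ┃                         
                            ┃                         
                            ┃                         
             ┏━━━━━━━━━━━━━━━━━━━━━━━━━━━━┓           
             ┃ Sokoban                    ┃           
             ┠────────────────────────────┨━━━━━━━━━━━
             ┃██████                      ┃           
             ┃█□ ◎ █                      ┃           
             ┃█@█  █                      ┃           
             ┃█  █□█                      ┃           


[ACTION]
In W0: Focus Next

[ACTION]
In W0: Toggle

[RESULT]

                            ┃  Phone:      [Alice     
                            ┃> Notes:      [555-0100  
                            ┃  Public:     [ ]        
                            ┃  Admin:      [x]        
                            ┃  Status:     [Inactive  
                            ┃                         
                            ┃                         
                            ┃                         
                            ┃                         
                            ┃                         
             ┏━━━━━━━━━━━━━━━━━━━━━━━━━━━━┓           
             ┃ Sokoban                    ┃           
             ┠────────────────────────────┨━━━━━━━━━━━
             ┃██████                      ┃           
             ┃█□ ◎ █                      ┃           
             ┃█@█  █                      ┃           
             ┃█  █□█                      ┃           


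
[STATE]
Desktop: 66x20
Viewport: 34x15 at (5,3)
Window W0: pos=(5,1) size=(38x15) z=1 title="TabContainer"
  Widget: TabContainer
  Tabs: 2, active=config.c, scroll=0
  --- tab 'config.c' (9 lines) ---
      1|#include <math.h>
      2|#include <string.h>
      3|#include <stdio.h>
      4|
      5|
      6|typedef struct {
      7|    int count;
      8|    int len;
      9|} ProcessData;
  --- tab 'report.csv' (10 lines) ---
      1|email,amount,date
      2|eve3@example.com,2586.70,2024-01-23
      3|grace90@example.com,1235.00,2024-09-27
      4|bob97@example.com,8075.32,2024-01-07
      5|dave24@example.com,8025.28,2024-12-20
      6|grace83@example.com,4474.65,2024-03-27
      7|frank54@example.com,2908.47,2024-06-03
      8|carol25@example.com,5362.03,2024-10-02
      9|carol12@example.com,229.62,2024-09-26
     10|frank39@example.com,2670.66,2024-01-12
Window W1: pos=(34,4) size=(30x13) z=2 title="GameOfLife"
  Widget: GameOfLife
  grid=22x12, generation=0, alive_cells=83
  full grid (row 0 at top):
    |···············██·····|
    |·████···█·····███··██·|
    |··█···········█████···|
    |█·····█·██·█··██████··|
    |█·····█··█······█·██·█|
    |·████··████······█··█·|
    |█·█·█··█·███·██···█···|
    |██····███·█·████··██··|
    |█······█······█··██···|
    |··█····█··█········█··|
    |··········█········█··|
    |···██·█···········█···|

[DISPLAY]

┠─────────────────────────────────
┃[config.c]│ report.csv      ┏━━━━
┃────────────────────────────┃ Gam
┃#include <math.h>           ┠────
┃#include <string.h>         ┃Gen:
┃#include <stdio.h>          ┃··█·
┃                            ┃█···
┃                            ┃█···
┃typedef struct {            ┃·███
┃    int count;              ┃█·█·
┃    int len;                ┃██··
┃} ProcessData;              ┃█···
┗━━━━━━━━━━━━━━━━━━━━━━━━━━━━┃··█·
                             ┗━━━━
                                  


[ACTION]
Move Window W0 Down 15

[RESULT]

                                  
                             ┏━━━━
┏━━━━━━━━━━━━━━━━━━━━━━━━━━━━┃ Gam
┃ TabContainer               ┠────
┠────────────────────────────┃Gen:
┃[config.c]│ report.csv      ┃··█·
┃────────────────────────────┃█···
┃#include <math.h>           ┃█···
┃#include <string.h>         ┃·███
┃#include <stdio.h>          ┃█·█·
┃                            ┃██··
┃                            ┃█···
┃typedef struct {            ┃··█·
┃    int count;              ┗━━━━
┃    int len;                     


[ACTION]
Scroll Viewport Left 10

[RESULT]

                                  
                                  
     ┏━━━━━━━━━━━━━━━━━━━━━━━━━━━━
     ┃ TabContainer               
     ┠────────────────────────────
     ┃[config.c]│ report.csv      
     ┃────────────────────────────
     ┃#include <math.h>           
     ┃#include <string.h>         
     ┃#include <stdio.h>          
     ┃                            
     ┃                            
     ┃typedef struct {            
     ┃    int count;              
     ┃    int len;                


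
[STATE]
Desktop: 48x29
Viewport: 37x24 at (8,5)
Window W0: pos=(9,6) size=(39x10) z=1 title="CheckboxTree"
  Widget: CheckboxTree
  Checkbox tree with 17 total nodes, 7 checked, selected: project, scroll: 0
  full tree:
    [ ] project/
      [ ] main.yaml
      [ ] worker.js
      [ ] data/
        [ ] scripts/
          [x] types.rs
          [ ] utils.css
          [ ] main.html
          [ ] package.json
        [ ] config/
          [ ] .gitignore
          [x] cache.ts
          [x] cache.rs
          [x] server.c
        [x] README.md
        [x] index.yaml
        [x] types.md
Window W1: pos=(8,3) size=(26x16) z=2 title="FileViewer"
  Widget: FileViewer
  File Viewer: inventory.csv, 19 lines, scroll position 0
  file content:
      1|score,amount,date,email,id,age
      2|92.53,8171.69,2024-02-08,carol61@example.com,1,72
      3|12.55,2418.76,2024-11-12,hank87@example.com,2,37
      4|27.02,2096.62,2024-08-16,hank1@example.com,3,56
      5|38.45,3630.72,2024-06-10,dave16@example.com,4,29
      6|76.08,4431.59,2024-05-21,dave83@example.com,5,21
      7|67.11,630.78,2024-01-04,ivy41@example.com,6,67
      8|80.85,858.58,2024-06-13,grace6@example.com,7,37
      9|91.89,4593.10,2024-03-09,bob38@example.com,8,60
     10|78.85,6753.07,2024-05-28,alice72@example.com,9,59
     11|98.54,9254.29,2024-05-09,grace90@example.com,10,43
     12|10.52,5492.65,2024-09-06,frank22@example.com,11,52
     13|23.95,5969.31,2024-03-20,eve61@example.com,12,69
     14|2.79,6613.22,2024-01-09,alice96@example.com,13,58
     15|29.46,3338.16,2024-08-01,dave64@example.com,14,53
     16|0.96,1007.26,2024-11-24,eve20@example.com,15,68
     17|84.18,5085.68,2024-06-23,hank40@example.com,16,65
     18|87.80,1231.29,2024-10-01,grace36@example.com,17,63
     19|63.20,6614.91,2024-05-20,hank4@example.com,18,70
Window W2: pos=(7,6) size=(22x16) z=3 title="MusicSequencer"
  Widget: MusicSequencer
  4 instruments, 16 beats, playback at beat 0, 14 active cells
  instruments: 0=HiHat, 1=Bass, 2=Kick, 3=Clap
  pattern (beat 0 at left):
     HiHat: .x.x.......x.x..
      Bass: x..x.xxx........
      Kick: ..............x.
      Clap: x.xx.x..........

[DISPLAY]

┠────────────────────────┨           
━━━━━━━━━━━━━━━━━━━━┓ail▲┃━━━━━━━━━━━
 MusicSequencer     ┃2-0█┃           
────────────────────┨1-1░┃───────────
      ▼1234567890123┃8-1░┃           
 HiHat·█·█·······█·█┃6-1░┃           
  Bass█··█·███······┃5-2░┃           
  Kick··············┃-04░┃           
  Clap█·██·█········┃-13░┃           
                    ┃3-0░┃           
                    ┃5-2░┃━━━━━━━━━━━
                    ┃5-0░┃           
                    ┃9-0▼┃           
                    ┃━━━━┛           
                    ┃                
                    ┃                
━━━━━━━━━━━━━━━━━━━━┛                
                                     
                                     
                                     
                                     
                                     
                                     
                                     


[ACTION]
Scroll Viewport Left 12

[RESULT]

        ┠────────────────────────┨   
       ┏━━━━━━━━━━━━━━━━━━━━┓ail▲┃━━━
       ┃ MusicSequencer     ┃2-0█┃   
       ┠────────────────────┨1-1░┃───
       ┃      ▼1234567890123┃8-1░┃   
       ┃ HiHat·█·█·······█·█┃6-1░┃   
       ┃  Bass█··█·███······┃5-2░┃   
       ┃  Kick··············┃-04░┃   
       ┃  Clap█·██·█········┃-13░┃   
       ┃                    ┃3-0░┃   
       ┃                    ┃5-2░┃━━━
       ┃                    ┃5-0░┃   
       ┃                    ┃9-0▼┃   
       ┃                    ┃━━━━┛   
       ┃                    ┃        
       ┃                    ┃        
       ┗━━━━━━━━━━━━━━━━━━━━┛        
                                     
                                     
                                     
                                     
                                     
                                     
                                     


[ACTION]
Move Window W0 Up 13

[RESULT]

        ┠────────────────────────┨   
       ┏━━━━━━━━━━━━━━━━━━━━┓ail▲┃   
       ┃ MusicSequencer     ┃2-0█┃   
       ┠────────────────────┨1-1░┃   
       ┃      ▼1234567890123┃8-1░┃━━━
       ┃ HiHat·█·█·······█·█┃6-1░┃   
       ┃  Bass█··█·███······┃5-2░┃   
       ┃  Kick··············┃-04░┃   
       ┃  Clap█·██·█········┃-13░┃   
       ┃                    ┃3-0░┃   
       ┃                    ┃5-2░┃   
       ┃                    ┃5-0░┃   
       ┃                    ┃9-0▼┃   
       ┃                    ┃━━━━┛   
       ┃                    ┃        
       ┃                    ┃        
       ┗━━━━━━━━━━━━━━━━━━━━┛        
                                     
                                     
                                     
                                     
                                     
                                     
                                     
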